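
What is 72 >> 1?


0b1001000 >> 1 = 0b100100 = 36

36


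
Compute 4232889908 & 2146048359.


0b11111100010011001100011000110100 & 0b1111111111010100001100101100111 = 0b1111100010010000000000000100100 = 2085093412

2085093412


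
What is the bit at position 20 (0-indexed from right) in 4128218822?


0b11110110000011111001111011000110, position 20 = 0

0


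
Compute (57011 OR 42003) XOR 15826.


Step 1: 57011 | 42003 = 65203
Step 2: 65203 ^ 15826 = 50017

50017


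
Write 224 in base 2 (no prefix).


224 = 11100000 in binary

11100000


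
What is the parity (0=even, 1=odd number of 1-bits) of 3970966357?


0b11101100101100000010001101010101 has 15 ones => parity 1

1


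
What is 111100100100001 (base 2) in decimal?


111100100100001 in decimal = 31009

31009


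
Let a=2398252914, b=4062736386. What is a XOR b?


2398252914 ^ 4062736386 = 2094669680

2094669680


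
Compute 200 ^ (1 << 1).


200 ^ (1 << 1) = 200 ^ 2 = 202

202


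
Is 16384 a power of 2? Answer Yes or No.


0b100000000000000. Only one bit set => Yes

Yes


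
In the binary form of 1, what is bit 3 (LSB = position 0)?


0b1, position 3 = 0

0


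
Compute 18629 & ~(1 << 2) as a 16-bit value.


18629 & ~(1 << 2) = 18625

18625


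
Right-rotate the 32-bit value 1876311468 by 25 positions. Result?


Rotate 0b1101111110101100011110110101100 right by 25 (32-bit) = 0b11101011000111101101011000110111 = 3944666679

3944666679


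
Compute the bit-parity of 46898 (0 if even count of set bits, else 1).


0b1011011100110010 has 9 ones => parity 1

1


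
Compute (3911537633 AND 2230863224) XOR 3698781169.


Step 1: 3911537633 & 2230863224 = 2149597536
Step 2: 2149597536 ^ 3698781169 = 1549183633

1549183633


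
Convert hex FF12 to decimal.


FF12 hex = 65298 decimal

65298


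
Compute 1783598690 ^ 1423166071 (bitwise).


0b1101010010011111000111001100010 ^ 0b1010100110100111100101001110111 = 0b111110100111000100010000010101 = 1050428437

1050428437


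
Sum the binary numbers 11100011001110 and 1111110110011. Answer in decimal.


11100011001110 + 1111110110011 = 101100010000001 = 22657

22657


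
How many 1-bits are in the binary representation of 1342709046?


0b1010000000010000001110100110110 has 11 set bits

11


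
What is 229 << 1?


0b11100101 << 1 = 0b111001010 = 458

458


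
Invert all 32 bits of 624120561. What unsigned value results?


624120561 ^ 4294967295 = 3670846734

3670846734


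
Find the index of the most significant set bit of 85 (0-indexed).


0b1010101. Highest set bit at position 6

6


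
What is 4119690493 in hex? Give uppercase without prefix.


4119690493 = F58D7CFD hex

F58D7CFD


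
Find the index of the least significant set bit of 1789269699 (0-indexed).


0b1101010101001100001011011000011. Lowest set bit at position 0

0


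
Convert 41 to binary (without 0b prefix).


41 = 101001 in binary

101001


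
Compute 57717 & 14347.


0b1110000101110101 & 0b11100000001011 = 0b10000000000001 = 8193

8193


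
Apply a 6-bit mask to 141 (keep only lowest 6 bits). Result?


141 & 63 = 13

13


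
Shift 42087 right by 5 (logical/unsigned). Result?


0b1010010001100111 >> 5 = 0b10100100011 = 1315

1315


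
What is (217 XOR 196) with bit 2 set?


Step 1: 217 ^ 196 = 29
Step 2: 29 | (1 << 2) = 29 | 4 = 29

29


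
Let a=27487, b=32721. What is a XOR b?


27487 ^ 32721 = 5262

5262


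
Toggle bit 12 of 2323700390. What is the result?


2323700390 ^ (1 << 12) = 2323700390 ^ 4096 = 2323696294

2323696294


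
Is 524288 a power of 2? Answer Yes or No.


0b10000000000000000000. Only one bit set => Yes

Yes


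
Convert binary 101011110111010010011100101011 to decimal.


101011110111010010011100101011 in decimal = 735913771

735913771


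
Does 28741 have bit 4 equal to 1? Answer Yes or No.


0b111000001000101, bit 4 = 0. No

No


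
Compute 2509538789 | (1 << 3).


2509538789 | (1 << 3) = 2509538789 | 8 = 2509538797

2509538797


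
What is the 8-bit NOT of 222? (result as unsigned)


~0b11011110 = 0b100001 = 33 (8-bit unsigned)

33


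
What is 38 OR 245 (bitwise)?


0b100110 | 0b11110101 = 0b11110111 = 247

247


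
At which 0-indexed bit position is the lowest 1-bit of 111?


0b1101111. Lowest set bit at position 0

0


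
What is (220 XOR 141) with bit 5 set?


Step 1: 220 ^ 141 = 81
Step 2: 81 | (1 << 5) = 81 | 32 = 113

113


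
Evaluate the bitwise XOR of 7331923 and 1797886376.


0b11011111110000001010011 ^ 0b1101011001010011001000110101000 = 0b1101011010001100111000111111011 = 1799778811

1799778811


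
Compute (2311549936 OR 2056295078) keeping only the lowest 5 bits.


Step 1: 2311549936 | 2056295078 = 4225233910
Step 2: 4225233910 & 31 = 22

22


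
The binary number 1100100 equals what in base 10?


1100100 in decimal = 100

100


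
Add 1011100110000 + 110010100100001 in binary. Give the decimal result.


1011100110000 + 110010100100001 = 111110001010001 = 31825

31825


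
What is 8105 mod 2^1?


8105 & 1 = 1

1


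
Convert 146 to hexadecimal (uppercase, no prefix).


146 = 92 hex

92


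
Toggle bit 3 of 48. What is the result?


48 ^ (1 << 3) = 48 ^ 8 = 56

56


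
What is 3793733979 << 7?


0b11100010000111111100100101011011 << 7 = 0b111000100001111111001001010110110000000 = 485597949312

485597949312


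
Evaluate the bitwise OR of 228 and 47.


0b11100100 | 0b101111 = 0b11101111 = 239

239


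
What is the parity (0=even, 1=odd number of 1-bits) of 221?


0b11011101 has 6 ones => parity 0

0


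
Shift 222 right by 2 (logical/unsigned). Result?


0b11011110 >> 2 = 0b110111 = 55

55


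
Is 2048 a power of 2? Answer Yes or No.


0b100000000000. Only one bit set => Yes

Yes


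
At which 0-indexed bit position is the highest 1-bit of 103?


0b1100111. Highest set bit at position 6

6


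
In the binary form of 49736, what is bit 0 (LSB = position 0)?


0b1100001001001000, position 0 = 0

0


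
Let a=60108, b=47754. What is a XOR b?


60108 ^ 47754 = 20550

20550


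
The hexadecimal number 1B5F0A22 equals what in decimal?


1B5F0A22 hex = 459213346 decimal

459213346


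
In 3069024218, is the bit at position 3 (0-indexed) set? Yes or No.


0b10110110111011011001011111011010, bit 3 = 1. Yes

Yes


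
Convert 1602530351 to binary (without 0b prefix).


1602530351 = 1011111100001001010110000101111 in binary

1011111100001001010110000101111


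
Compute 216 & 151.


0b11011000 & 0b10010111 = 0b10010000 = 144

144


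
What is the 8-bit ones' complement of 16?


16 ^ 255 = 239

239


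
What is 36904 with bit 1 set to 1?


36904 | (1 << 1) = 36904 | 2 = 36906

36906


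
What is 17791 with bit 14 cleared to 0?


17791 & ~(1 << 14) = 1407

1407


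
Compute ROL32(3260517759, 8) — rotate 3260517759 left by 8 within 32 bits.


Rotate 0b11000010010101111000110101111111 left by 8 (32-bit) = 0b1010111100011010111111111000010 = 1468891074

1468891074


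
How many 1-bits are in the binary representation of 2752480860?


0b10100100000011111000011001011100 has 14 set bits

14


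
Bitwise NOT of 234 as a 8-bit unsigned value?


~0b11101010 = 0b10101 = 21 (8-bit unsigned)

21


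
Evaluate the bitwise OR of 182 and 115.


0b10110110 | 0b1110011 = 0b11110111 = 247

247


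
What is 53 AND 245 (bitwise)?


0b110101 & 0b11110101 = 0b110101 = 53

53


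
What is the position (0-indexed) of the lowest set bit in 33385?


0b1000001001101001. Lowest set bit at position 0

0


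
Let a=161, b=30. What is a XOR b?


161 ^ 30 = 191

191


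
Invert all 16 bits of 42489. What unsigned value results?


42489 ^ 65535 = 23046

23046


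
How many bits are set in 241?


0b11110001 has 5 set bits

5


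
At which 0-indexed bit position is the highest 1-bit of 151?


0b10010111. Highest set bit at position 7

7


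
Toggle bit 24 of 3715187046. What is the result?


3715187046 ^ (1 << 24) = 3715187046 ^ 16777216 = 3698409830

3698409830


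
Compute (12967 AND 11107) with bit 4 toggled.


Step 1: 12967 & 11107 = 8739
Step 2: 8739 ^ (1 << 4) = 8739 ^ 16 = 8755

8755


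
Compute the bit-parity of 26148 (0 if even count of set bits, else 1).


0b110011000100100 has 6 ones => parity 0

0


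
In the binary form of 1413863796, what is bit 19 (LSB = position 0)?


0b1010100010001011101100101110100, position 19 = 0

0


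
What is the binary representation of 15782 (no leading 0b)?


15782 = 11110110100110 in binary

11110110100110


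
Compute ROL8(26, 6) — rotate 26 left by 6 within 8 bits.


Rotate 0b11010 left by 6 (8-bit) = 0b10000110 = 134

134


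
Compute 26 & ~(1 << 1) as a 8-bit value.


26 & ~(1 << 1) = 24

24


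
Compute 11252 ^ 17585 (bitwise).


0b10101111110100 ^ 0b100010010110001 = 0b110111101000101 = 28485

28485


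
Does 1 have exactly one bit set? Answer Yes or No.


0b1. Only one bit set => Yes

Yes


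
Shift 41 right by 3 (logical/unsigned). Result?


0b101001 >> 3 = 0b101 = 5

5


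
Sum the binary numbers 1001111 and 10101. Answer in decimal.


1001111 + 10101 = 1100100 = 100

100


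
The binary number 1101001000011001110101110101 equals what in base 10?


1101001000011001110101110101 in decimal = 220306805

220306805


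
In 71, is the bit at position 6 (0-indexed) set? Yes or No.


0b1000111, bit 6 = 1. Yes

Yes


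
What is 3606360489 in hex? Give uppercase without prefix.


3606360489 = D6F4B1A9 hex

D6F4B1A9


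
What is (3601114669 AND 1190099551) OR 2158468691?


Step 1: 3601114669 & 1190099551 = 1185161741
Step 2: 1185161741 | 2158468691 = 3332882015

3332882015


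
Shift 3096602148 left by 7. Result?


0b10111000100100100110011000100100 << 7 = 0b101110001001001001100110001001000000000 = 396365074944

396365074944


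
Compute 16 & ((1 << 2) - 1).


16 & 3 = 0

0


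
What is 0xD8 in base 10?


D8 hex = 216 decimal

216


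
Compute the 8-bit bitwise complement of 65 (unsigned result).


~0b1000001 = 0b10111110 = 190 (8-bit unsigned)

190


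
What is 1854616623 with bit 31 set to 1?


1854616623 | (1 << 31) = 1854616623 | 2147483648 = 4002100271

4002100271


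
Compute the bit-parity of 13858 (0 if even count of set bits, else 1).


0b11011000100010 has 6 ones => parity 0

0


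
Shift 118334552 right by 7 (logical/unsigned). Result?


0b111000011011010010001011000 >> 7 = 0b11100001101101001000 = 924488

924488


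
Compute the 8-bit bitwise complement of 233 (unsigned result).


~0b11101001 = 0b10110 = 22 (8-bit unsigned)

22


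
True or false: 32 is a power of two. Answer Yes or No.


0b100000. Only one bit set => Yes

Yes


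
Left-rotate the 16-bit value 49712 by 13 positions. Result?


Rotate 0b1100001000110000 left by 13 (16-bit) = 0b1100001000110 = 6214

6214


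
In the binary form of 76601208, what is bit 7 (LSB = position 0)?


0b100100100001101011101111000, position 7 = 0

0


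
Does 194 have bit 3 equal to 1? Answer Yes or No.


0b11000010, bit 3 = 0. No

No


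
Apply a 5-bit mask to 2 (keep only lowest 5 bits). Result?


2 & 31 = 2

2


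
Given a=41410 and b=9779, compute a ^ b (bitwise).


41410 ^ 9779 = 34801

34801


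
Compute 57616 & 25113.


0b1110000100010000 & 0b110001000011001 = 0b110000000010000 = 24592

24592


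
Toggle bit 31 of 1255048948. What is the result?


1255048948 ^ (1 << 31) = 1255048948 ^ 2147483648 = 3402532596

3402532596


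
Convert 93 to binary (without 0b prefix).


93 = 1011101 in binary

1011101


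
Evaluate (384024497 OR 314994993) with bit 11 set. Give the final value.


Step 1: 384024497 | 314994993 = 384303025
Step 2: 384303025 | (1 << 11) = 384303025 | 2048 = 384303025

384303025


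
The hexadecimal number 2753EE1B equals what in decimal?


2753EE1B hex = 659811867 decimal

659811867


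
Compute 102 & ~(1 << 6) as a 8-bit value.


102 & ~(1 << 6) = 38

38


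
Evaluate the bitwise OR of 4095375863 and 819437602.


0b11110100000110100111100111110111 | 0b110000110101111010000000100010 = 0b11110100110111111111100111110111 = 4108319223

4108319223


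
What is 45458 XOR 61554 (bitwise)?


0b1011000110010010 ^ 0b1111000001110010 = 0b100000111100000 = 16864

16864


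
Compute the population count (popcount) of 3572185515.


0b11010100111010110011100110101011 has 19 set bits

19


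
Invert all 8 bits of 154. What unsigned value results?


154 ^ 255 = 101

101


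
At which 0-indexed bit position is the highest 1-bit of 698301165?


0b101001100111110011101011101101. Highest set bit at position 29

29


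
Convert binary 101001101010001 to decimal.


101001101010001 in decimal = 21329

21329


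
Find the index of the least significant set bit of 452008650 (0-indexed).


0b11010111100010001101011001010. Lowest set bit at position 1

1


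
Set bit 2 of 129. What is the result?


129 | (1 << 2) = 129 | 4 = 133

133


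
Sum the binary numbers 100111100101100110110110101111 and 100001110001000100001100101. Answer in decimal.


100111100101100110110110101111 + 100001110001000100001100101 = 101011110011101111011000010100 = 734983700

734983700


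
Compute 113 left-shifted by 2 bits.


0b1110001 << 2 = 0b111000100 = 452

452


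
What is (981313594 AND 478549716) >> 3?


Step 1: 981313594 & 478549716 = 402915344
Step 2: 402915344 >> 3 = 50364418

50364418


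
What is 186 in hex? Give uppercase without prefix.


186 = BA hex

BA


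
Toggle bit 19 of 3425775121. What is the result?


3425775121 ^ (1 << 19) = 3425775121 ^ 524288 = 3426299409

3426299409


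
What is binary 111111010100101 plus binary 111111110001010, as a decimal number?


111111010100101 + 111111110001010 = 1111111000101111 = 65071

65071


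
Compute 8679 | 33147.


0b10000111100111 | 0b1000000101111011 = 0b1010000111111111 = 41471

41471


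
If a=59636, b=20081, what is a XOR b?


59636 ^ 20081 = 42629

42629


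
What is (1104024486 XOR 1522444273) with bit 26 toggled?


Step 1: 1104024486 ^ 1522444273 = 460371031
Step 2: 460371031 ^ (1 << 26) = 460371031 ^ 67108864 = 527479895

527479895


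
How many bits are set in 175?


0b10101111 has 6 set bits

6


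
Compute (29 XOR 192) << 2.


Step 1: 29 ^ 192 = 221
Step 2: 221 << 2 = 884

884


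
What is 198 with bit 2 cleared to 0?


198 & ~(1 << 2) = 194

194


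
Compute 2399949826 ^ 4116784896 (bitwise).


0b10001111000011000101010000000010 ^ 0b11110101011000010010011100000000 = 0b1111010011011010111001100000010 = 2053993218

2053993218


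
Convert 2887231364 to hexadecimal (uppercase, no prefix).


2887231364 = AC17A784 hex

AC17A784


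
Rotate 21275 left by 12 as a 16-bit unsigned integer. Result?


Rotate 0b101001100011011 left by 12 (16-bit) = 0b1011010100110001 = 46385

46385


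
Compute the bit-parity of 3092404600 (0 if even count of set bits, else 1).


0b10111000010100100101100101111000 has 15 ones => parity 1

1


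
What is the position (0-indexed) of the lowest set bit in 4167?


0b1000001000111. Lowest set bit at position 0

0


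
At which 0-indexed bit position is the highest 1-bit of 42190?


0b1010010011001110. Highest set bit at position 15

15


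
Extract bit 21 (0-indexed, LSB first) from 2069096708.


0b1111011010100111110100100000100, position 21 = 0

0


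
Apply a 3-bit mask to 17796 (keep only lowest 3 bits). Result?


17796 & 7 = 4

4


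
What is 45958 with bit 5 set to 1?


45958 | (1 << 5) = 45958 | 32 = 45990

45990


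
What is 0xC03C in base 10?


C03C hex = 49212 decimal

49212


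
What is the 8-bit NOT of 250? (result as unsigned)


~0b11111010 = 0b101 = 5 (8-bit unsigned)

5


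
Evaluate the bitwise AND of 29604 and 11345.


0b111001110100100 & 0b10110001010001 = 0b10000000000000 = 8192

8192


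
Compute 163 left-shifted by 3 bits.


0b10100011 << 3 = 0b10100011000 = 1304

1304


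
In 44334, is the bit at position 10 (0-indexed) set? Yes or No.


0b1010110100101110, bit 10 = 1. Yes

Yes


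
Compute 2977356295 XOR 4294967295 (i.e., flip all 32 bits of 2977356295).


2977356295 ^ 4294967295 = 1317611000

1317611000


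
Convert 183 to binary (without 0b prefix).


183 = 10110111 in binary

10110111


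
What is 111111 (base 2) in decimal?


111111 in decimal = 63

63


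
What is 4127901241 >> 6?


0b11110110000010101100011000111001 >> 6 = 0b11110110000010101100011000 = 64498456

64498456


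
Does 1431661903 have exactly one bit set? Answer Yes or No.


0b1010101010101010110110101001111. Multiple bits set => No

No


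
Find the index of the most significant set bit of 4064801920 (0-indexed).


0b11110010010001111111010010000000. Highest set bit at position 31

31


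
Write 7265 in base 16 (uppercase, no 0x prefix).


7265 = 1C61 hex

1C61


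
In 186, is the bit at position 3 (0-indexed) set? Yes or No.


0b10111010, bit 3 = 1. Yes

Yes


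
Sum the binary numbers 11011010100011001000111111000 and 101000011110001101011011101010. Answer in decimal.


11011010100011001000111111000 + 101000011110001101011011101010 = 1000011110010100110100011100010 = 1137338594

1137338594


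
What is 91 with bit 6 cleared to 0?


91 & ~(1 << 6) = 27

27


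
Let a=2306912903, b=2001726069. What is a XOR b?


2306912903 ^ 2001726069 = 4275001586

4275001586


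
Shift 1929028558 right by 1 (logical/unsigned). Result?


0b1110010111110101010001111001110 >> 1 = 0b111001011111010101000111100111 = 964514279

964514279


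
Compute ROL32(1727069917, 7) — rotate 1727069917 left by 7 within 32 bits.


Rotate 0b1100110111100001111111011011101 left by 7 (32-bit) = 0b1111000011111110110111010110011 = 2021617331

2021617331


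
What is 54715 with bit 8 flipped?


54715 ^ (1 << 8) = 54715 ^ 256 = 54459

54459


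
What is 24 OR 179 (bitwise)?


0b11000 | 0b10110011 = 0b10111011 = 187

187


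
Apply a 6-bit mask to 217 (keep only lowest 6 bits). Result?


217 & 63 = 25

25


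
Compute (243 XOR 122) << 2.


Step 1: 243 ^ 122 = 137
Step 2: 137 << 2 = 548

548


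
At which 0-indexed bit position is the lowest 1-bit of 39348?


0b1001100110110100. Lowest set bit at position 2

2


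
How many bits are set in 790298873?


0b101111000110110000000011111001 has 15 set bits

15


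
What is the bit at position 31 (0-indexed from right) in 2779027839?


0b10100101101001001001100101111111, position 31 = 1

1


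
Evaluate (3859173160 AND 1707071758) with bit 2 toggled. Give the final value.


Step 1: 3859173160 & 1707071758 = 1678133512
Step 2: 1678133512 ^ (1 << 2) = 1678133512 ^ 4 = 1678133516

1678133516


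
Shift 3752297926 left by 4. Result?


0b11011111101001111000010111000110 << 4 = 0b110111111010011110000101110001100000 = 60036766816

60036766816


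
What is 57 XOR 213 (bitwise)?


0b111001 ^ 0b11010101 = 0b11101100 = 236

236


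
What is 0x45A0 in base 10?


45A0 hex = 17824 decimal

17824


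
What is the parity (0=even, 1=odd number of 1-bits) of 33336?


0b1000001000111000 has 5 ones => parity 1

1


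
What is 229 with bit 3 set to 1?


229 | (1 << 3) = 229 | 8 = 237

237


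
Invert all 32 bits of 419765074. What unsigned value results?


419765074 ^ 4294967295 = 3875202221

3875202221


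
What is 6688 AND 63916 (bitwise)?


0b1101000100000 & 0b1111100110101100 = 0b1100000100000 = 6176

6176


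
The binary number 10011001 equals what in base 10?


10011001 in decimal = 153

153


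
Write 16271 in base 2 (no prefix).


16271 = 11111110001111 in binary

11111110001111


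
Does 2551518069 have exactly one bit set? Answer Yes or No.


0b10011000000101010001001101110101. Multiple bits set => No

No


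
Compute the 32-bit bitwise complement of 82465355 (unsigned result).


~0b100111010100101001001001011 = 0b11111011000101011010110110110100 = 4212501940 (32-bit unsigned)

4212501940


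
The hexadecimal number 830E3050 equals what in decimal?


830E3050 hex = 2198745168 decimal

2198745168


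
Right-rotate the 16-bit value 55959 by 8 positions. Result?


Rotate 0b1101101010010111 right by 8 (16-bit) = 0b1001011111011010 = 38874

38874


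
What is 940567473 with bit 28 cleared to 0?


940567473 & ~(1 << 28) = 672132017

672132017


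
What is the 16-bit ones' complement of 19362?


19362 ^ 65535 = 46173

46173


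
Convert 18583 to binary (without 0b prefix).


18583 = 100100010010111 in binary

100100010010111


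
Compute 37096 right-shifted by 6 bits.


0b1001000011101000 >> 6 = 0b1001000011 = 579

579


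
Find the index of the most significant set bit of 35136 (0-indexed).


0b1000100101000000. Highest set bit at position 15

15


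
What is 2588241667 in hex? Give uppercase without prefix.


2588241667 = 9A456F03 hex

9A456F03


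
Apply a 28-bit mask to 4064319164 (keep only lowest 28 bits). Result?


4064319164 & 268435455 = 37787324

37787324


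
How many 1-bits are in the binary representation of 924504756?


0b110111000110101101001010110100 has 16 set bits

16


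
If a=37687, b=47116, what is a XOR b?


37687 ^ 47116 = 11067

11067


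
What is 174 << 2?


0b10101110 << 2 = 0b1010111000 = 696

696


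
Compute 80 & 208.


0b1010000 & 0b11010000 = 0b1010000 = 80

80


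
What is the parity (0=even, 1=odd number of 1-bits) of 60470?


0b1110110000110110 has 9 ones => parity 1

1


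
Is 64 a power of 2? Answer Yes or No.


0b1000000. Only one bit set => Yes

Yes


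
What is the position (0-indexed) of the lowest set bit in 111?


0b1101111. Lowest set bit at position 0

0


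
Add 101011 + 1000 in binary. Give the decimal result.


101011 + 1000 = 110011 = 51

51


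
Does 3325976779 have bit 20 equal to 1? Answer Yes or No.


0b11000110001111100110000011001011, bit 20 = 1. Yes

Yes


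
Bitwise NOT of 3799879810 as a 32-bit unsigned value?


~0b11100010011111011001000010000010 = 0b11101100000100110111101111101 = 495087485 (32-bit unsigned)

495087485


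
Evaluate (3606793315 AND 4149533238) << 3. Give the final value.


Step 1: 3606793315 & 4149533238 = 3595585570
Step 2: 3595585570 << 3 = 28764684560

28764684560


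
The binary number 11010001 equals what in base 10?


11010001 in decimal = 209

209


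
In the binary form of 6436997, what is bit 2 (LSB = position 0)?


0b11000100011100010000101, position 2 = 1

1


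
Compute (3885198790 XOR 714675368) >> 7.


Step 1: 3885198790 ^ 714675368 = 3440015726
Step 2: 3440015726 >> 7 = 26875122

26875122


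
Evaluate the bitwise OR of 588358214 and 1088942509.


0b100011000100011010001001000110 | 0b1000000111001111111000110101101 = 0b1100011111101111111001111101111 = 1677194223

1677194223


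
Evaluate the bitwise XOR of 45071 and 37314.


0b1011000000001111 ^ 0b1001000111000010 = 0b10000111001101 = 8653

8653


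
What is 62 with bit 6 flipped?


62 ^ (1 << 6) = 62 ^ 64 = 126

126


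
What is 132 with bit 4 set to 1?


132 | (1 << 4) = 132 | 16 = 148

148


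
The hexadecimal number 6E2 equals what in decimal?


6E2 hex = 1762 decimal

1762


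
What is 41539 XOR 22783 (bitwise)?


0b1010001001000011 ^ 0b101100011111111 = 0b1111101010111100 = 64188

64188


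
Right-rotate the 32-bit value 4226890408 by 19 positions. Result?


Rotate 0b11111011111100010011101010101000 right by 19 (32-bit) = 0b100111010101010001111101111110 = 659890046

659890046


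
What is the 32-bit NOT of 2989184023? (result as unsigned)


~0b10110010001010110101010000010111 = 0b1001101110101001010101111101000 = 1305783272 (32-bit unsigned)

1305783272


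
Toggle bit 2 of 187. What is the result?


187 ^ (1 << 2) = 187 ^ 4 = 191

191


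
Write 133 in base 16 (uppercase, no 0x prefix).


133 = 85 hex

85


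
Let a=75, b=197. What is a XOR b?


75 ^ 197 = 142

142


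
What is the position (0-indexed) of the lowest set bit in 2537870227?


0b10010111010001001101001110010011. Lowest set bit at position 0

0


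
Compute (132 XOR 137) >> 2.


Step 1: 132 ^ 137 = 13
Step 2: 13 >> 2 = 3

3


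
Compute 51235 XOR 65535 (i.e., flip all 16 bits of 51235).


51235 ^ 65535 = 14300

14300


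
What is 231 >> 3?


0b11100111 >> 3 = 0b11100 = 28

28


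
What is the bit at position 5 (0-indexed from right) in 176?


0b10110000, position 5 = 1

1


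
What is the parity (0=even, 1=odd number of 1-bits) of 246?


0b11110110 has 6 ones => parity 0

0


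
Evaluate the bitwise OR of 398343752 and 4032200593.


0b10111101111100011111001001000 | 0b11110000010101100111111110010001 = 0b11110111111111100111111111011001 = 4160651225

4160651225


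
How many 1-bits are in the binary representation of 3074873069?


0b10110111010001101101011011101101 has 20 set bits

20


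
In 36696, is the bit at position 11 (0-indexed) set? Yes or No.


0b1000111101011000, bit 11 = 1. Yes

Yes


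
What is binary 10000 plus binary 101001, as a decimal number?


10000 + 101001 = 111001 = 57

57


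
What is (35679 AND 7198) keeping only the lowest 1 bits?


Step 1: 35679 & 7198 = 2078
Step 2: 2078 & 1 = 0

0


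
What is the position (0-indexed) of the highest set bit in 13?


0b1101. Highest set bit at position 3

3


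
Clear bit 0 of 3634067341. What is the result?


3634067341 & ~(1 << 0) = 3634067340

3634067340


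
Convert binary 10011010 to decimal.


10011010 in decimal = 154

154


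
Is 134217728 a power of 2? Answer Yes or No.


0b1000000000000000000000000000. Only one bit set => Yes

Yes


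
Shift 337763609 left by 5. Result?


0b10100001000011101110100011001 << 5 = 0b1010000100001110111010001100100000 = 10808435488

10808435488


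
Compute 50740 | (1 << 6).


50740 | (1 << 6) = 50740 | 64 = 50804

50804


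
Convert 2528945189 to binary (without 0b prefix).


2528945189 = 10010110101111001010010000100101 in binary

10010110101111001010010000100101


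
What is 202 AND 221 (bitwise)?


0b11001010 & 0b11011101 = 0b11001000 = 200

200


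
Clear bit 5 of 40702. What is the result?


40702 & ~(1 << 5) = 40670

40670


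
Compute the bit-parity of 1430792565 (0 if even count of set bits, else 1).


0b1010101010010000010100101110101 has 14 ones => parity 0

0


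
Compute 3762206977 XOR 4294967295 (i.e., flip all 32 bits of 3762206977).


3762206977 ^ 4294967295 = 532760318

532760318


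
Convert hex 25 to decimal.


25 hex = 37 decimal

37


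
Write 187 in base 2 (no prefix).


187 = 10111011 in binary

10111011


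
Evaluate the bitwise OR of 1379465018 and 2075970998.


0b1010010001110001111011100111010 | 0b1111011101111001100110110110110 = 0b1111011101111001111111110111110 = 2075983806

2075983806


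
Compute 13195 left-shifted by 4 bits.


0b11001110001011 << 4 = 0b110011100010110000 = 211120

211120


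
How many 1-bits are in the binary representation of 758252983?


0b101101001100100000010110110111 has 15 set bits

15


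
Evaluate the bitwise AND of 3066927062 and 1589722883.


0b10110110110011011001011111010110 & 0b1011110110000010011111100000011 = 0b10110110000010001011100000010 = 381753090

381753090


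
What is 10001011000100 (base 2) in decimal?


10001011000100 in decimal = 8900

8900


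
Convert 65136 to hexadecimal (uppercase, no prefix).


65136 = FE70 hex

FE70


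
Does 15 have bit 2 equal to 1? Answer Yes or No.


0b1111, bit 2 = 1. Yes

Yes


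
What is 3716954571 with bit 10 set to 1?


3716954571 | (1 << 10) = 3716954571 | 1024 = 3716955595

3716955595


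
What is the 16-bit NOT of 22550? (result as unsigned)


~0b101100000010110 = 0b1010011111101001 = 42985 (16-bit unsigned)

42985


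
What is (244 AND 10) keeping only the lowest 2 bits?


Step 1: 244 & 10 = 0
Step 2: 0 & 3 = 0

0


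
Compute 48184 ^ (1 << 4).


48184 ^ (1 << 4) = 48184 ^ 16 = 48168

48168


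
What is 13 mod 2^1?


13 & 1 = 1

1


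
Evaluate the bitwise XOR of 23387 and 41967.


0b101101101011011 ^ 0b1010001111101111 = 0b1111100010110100 = 63668

63668


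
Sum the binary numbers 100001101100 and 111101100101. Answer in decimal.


100001101100 + 111101100101 = 1011111010001 = 6097

6097


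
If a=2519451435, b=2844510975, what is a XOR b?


2519451435 ^ 2844510975 = 1067453908

1067453908


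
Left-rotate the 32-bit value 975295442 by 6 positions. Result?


Rotate 0b111010001000011101001111010010 left by 6 (32-bit) = 0b10001000011101001111010010001110 = 2289366158

2289366158


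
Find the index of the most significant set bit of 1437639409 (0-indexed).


0b1010101101100001010001011110001. Highest set bit at position 30

30


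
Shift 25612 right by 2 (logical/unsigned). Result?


0b110010000001100 >> 2 = 0b1100100000011 = 6403

6403


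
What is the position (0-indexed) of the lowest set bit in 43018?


0b1010100000001010. Lowest set bit at position 1

1


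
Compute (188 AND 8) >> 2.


Step 1: 188 & 8 = 8
Step 2: 8 >> 2 = 2

2


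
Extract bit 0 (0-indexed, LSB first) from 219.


0b11011011, position 0 = 1

1


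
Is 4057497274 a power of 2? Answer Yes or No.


0b11110001110110000111111010111010. Multiple bits set => No

No


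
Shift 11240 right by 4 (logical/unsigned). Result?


0b10101111101000 >> 4 = 0b1010111110 = 702

702


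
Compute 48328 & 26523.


0b1011110011001000 & 0b110011110011011 = 0b10010010001000 = 9352

9352


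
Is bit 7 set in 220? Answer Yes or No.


0b11011100, bit 7 = 1. Yes

Yes


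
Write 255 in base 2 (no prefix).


255 = 11111111 in binary

11111111


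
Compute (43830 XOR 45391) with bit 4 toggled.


Step 1: 43830 ^ 45391 = 6777
Step 2: 6777 ^ (1 << 4) = 6777 ^ 16 = 6761

6761


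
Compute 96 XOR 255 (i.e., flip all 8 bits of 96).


96 ^ 255 = 159

159


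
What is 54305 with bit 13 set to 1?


54305 | (1 << 13) = 54305 | 8192 = 62497

62497


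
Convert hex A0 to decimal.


A0 hex = 160 decimal

160


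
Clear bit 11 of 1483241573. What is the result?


1483241573 & ~(1 << 11) = 1483239525

1483239525


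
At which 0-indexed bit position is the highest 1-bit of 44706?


0b1010111010100010. Highest set bit at position 15

15


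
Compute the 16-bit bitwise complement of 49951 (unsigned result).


~0b1100001100011111 = 0b11110011100000 = 15584 (16-bit unsigned)

15584


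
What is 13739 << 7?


0b11010110101011 << 7 = 0b110101101010110000000 = 1758592

1758592


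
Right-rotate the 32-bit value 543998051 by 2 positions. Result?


Rotate 0b100000011011001100000001100011 right by 2 (32-bit) = 0b11001000000110110011000000011000 = 3357224984

3357224984


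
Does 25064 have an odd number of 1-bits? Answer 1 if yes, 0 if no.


0b110000111101000 has 7 ones => parity 1

1


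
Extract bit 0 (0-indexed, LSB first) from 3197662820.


0b10111110100110000111011001100100, position 0 = 0

0


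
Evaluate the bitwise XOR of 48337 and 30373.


0b1011110011010001 ^ 0b111011010100101 = 0b1100101001110100 = 51828

51828


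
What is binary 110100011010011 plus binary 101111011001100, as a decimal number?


110100011010011 + 101111011001100 = 1100011110011111 = 51103

51103


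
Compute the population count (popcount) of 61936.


0b1111000111110000 has 9 set bits

9


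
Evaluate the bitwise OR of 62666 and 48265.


0b1111010011001010 | 0b1011110010001001 = 0b1111110011001011 = 64715

64715


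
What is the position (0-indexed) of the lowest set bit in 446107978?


0b11010100101110001000101001010. Lowest set bit at position 1

1


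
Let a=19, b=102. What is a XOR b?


19 ^ 102 = 117

117


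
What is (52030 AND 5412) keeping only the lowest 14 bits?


Step 1: 52030 & 5412 = 292
Step 2: 292 & 16383 = 292

292


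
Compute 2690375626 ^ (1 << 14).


2690375626 ^ (1 << 14) = 2690375626 ^ 16384 = 2690359242

2690359242


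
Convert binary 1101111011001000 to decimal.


1101111011001000 in decimal = 57032

57032


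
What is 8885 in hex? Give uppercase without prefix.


8885 = 22B5 hex

22B5


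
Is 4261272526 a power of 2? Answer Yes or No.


0b11111101111111011101101111001110. Multiple bits set => No

No


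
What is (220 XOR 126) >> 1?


Step 1: 220 ^ 126 = 162
Step 2: 162 >> 1 = 81

81


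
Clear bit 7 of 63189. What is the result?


63189 & ~(1 << 7) = 63061

63061


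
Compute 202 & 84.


0b11001010 & 0b1010100 = 0b1000000 = 64

64


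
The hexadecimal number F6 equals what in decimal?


F6 hex = 246 decimal

246


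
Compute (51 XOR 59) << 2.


Step 1: 51 ^ 59 = 8
Step 2: 8 << 2 = 32

32


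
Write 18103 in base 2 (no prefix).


18103 = 100011010110111 in binary

100011010110111


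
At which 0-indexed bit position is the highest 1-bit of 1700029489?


0b1100101010101000110010000110001. Highest set bit at position 30

30


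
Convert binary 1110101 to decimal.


1110101 in decimal = 117

117


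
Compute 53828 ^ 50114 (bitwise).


0b1101001001000100 ^ 0b1100001111000010 = 0b1000110000110 = 4486

4486


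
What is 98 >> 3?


0b1100010 >> 3 = 0b1100 = 12

12


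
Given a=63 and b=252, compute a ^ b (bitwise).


63 ^ 252 = 195

195


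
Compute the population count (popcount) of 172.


0b10101100 has 4 set bits

4


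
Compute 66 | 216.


0b1000010 | 0b11011000 = 0b11011010 = 218

218


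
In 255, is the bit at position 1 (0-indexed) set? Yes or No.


0b11111111, bit 1 = 1. Yes

Yes


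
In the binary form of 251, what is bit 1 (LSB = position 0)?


0b11111011, position 1 = 1

1


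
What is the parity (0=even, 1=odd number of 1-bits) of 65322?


0b1111111100101010 has 11 ones => parity 1

1


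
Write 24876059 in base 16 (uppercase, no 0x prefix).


24876059 = 17B941B hex

17B941B


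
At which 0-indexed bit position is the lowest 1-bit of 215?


0b11010111. Lowest set bit at position 0

0


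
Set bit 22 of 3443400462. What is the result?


3443400462 | (1 << 22) = 3443400462 | 4194304 = 3447594766

3447594766


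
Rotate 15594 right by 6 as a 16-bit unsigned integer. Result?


Rotate 0b11110011101010 right by 6 (16-bit) = 0b1010100011110011 = 43251

43251


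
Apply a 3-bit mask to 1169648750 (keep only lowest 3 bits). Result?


1169648750 & 7 = 6

6


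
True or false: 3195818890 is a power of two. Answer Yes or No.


0b10111110011111000101001110001010. Multiple bits set => No

No


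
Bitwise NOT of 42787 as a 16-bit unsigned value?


~0b1010011100100011 = 0b101100011011100 = 22748 (16-bit unsigned)

22748


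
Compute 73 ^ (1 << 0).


73 ^ (1 << 0) = 73 ^ 1 = 72

72


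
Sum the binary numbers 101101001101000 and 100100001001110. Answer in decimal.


101101001101000 + 100100001001110 = 1010001010110110 = 41654

41654


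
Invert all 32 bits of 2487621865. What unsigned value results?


2487621865 ^ 4294967295 = 1807345430

1807345430


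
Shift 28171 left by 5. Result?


0b110111000001011 << 5 = 0b11011100000101100000 = 901472

901472


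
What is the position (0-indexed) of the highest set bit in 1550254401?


0b1011100011001110000000101000001. Highest set bit at position 30

30


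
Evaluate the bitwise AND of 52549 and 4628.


0b1100110101000101 & 0b1001000010100 = 0b100 = 4

4


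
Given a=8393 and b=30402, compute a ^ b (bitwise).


8393 ^ 30402 = 22027

22027


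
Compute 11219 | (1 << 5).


11219 | (1 << 5) = 11219 | 32 = 11251

11251


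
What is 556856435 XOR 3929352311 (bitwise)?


0b100001001100001111010001110011 ^ 0b11101010001101010010100001110111 = 0b11001011000001011101110000000100 = 3406158852

3406158852


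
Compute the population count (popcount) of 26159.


0b110011000101111 has 9 set bits

9


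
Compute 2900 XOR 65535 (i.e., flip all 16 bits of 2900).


2900 ^ 65535 = 62635

62635


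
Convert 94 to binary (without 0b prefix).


94 = 1011110 in binary

1011110


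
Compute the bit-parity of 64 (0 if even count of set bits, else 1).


0b1000000 has 1 ones => parity 1

1


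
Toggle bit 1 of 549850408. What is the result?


549850408 ^ (1 << 1) = 549850408 ^ 2 = 549850410

549850410


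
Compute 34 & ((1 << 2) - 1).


34 & 3 = 2

2


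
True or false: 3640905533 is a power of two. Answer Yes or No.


0b11011001000000111100111100111101. Multiple bits set => No

No


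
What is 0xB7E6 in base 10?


B7E6 hex = 47078 decimal

47078


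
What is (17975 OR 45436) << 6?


Step 1: 17975 | 45436 = 63359
Step 2: 63359 << 6 = 4054976

4054976


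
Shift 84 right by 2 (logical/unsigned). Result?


0b1010100 >> 2 = 0b10101 = 21

21


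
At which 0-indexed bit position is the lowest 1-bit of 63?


0b111111. Lowest set bit at position 0

0


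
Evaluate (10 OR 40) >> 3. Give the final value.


Step 1: 10 | 40 = 42
Step 2: 42 >> 3 = 5

5


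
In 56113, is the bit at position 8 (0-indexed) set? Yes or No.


0b1101101100110001, bit 8 = 1. Yes

Yes


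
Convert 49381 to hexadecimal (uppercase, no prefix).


49381 = C0E5 hex

C0E5


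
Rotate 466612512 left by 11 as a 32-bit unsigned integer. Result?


Rotate 0b11011110011111111000100100000 left by 11 (32-bit) = 0b1111111100010010000000011011110 = 2139685086

2139685086


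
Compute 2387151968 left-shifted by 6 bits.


0b10001110010010010000110001100000 << 6 = 0b10001110010010010000110001100000000000 = 152777725952

152777725952


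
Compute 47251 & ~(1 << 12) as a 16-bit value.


47251 & ~(1 << 12) = 43155

43155


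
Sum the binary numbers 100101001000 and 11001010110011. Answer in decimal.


100101001000 + 11001010110011 = 11101111111011 = 15355

15355


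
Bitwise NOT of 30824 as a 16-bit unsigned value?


~0b111100001101000 = 0b1000011110010111 = 34711 (16-bit unsigned)

34711


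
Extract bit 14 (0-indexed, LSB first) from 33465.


0b1000001010111001, position 14 = 0

0


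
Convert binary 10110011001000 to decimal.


10110011001000 in decimal = 11464

11464


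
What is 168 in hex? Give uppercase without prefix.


168 = A8 hex

A8


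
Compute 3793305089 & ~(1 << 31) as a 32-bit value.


3793305089 & ~(1 << 31) = 1645821441

1645821441
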